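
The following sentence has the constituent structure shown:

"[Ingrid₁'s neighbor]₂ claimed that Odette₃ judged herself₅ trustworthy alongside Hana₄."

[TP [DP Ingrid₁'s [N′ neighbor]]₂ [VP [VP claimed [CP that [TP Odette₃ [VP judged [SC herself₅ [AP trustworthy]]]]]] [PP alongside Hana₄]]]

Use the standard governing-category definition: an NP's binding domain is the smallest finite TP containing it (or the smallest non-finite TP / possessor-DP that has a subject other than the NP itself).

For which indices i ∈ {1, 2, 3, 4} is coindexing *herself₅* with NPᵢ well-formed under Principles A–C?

{3}

*herself* is an anaphor, so Principle A applies: it must be bound in its binding domain.
Binding domain of *herself₅*: the embedded TP, whose subject is Odette₃.
*Ingrid₁* does not c-command the anaphor → cannot bind it.
*[Ingrid₁'s neighbor]₂* c-commands the anaphor but is outside its binding domain → cannot satisfy Principle A.
*Odette₃* c-commands the anaphor within its binding domain → licit binder.
*Hana₄* does not c-command the anaphor → cannot bind it.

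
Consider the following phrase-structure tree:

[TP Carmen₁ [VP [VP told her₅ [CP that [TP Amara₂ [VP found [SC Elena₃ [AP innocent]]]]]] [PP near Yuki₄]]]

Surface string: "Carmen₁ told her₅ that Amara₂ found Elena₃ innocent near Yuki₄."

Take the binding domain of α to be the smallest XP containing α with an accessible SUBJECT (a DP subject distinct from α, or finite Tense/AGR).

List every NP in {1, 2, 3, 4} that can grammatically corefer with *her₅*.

*her* is a pronoun, so Principle B applies: it must be free in its binding domain.
Binding domain of *her₅*: the matrix TP, whose subject is Carmen₁.
*Carmen₁* c-commands the pronoun within its binding domain → coindexation would violate Principle B.
*Amara₂*: the pronoun c-commands this R-expression → coindexation would violate Principle C on *Amara₂*.
*Elena₃*: the pronoun c-commands this R-expression → coindexation would violate Principle C on *Elena₃*.
*Yuki₄* and the pronoun do not c-command one another → neither Principle B nor Principle C is at stake; coindexation permitted.

{4}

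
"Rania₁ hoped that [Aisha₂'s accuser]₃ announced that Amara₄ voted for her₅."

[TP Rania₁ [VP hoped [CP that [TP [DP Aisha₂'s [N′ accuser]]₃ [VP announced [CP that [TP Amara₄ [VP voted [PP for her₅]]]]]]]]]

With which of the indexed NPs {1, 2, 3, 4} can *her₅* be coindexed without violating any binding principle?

*her* is a pronoun, so Principle B applies: it must be free in its binding domain.
Binding domain of *her₅*: the embedded TP, whose subject is Amara₄.
*Rania₁* c-commands the pronoun but from outside its binding domain, and is not c-commanded by it → coindexation permitted.
*Aisha₂* and the pronoun do not c-command one another → neither Principle B nor Principle C is at stake; coindexation permitted.
*[Aisha₂'s accuser]₃* c-commands the pronoun but from outside its binding domain, and is not c-commanded by it → coindexation permitted.
*Amara₄* c-commands the pronoun within its binding domain → coindexation would violate Principle B.

{1, 2, 3}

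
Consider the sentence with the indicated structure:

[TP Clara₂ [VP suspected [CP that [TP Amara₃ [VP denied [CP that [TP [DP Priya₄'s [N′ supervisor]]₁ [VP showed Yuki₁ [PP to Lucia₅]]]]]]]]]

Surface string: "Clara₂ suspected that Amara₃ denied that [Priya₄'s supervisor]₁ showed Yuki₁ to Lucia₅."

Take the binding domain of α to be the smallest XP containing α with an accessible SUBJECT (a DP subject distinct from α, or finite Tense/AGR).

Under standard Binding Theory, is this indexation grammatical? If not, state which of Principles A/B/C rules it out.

Principle C

The two coindexed NPs are *[Priya₄'s supervisor]₁* and *Yuki₁*.
*Yuki₁* is an R-expression. Principle C requires it to be free everywhere.
*[Priya₄'s supervisor]₁* c-commands it and carries the same index.
The R-expression is bound → Principle C violation.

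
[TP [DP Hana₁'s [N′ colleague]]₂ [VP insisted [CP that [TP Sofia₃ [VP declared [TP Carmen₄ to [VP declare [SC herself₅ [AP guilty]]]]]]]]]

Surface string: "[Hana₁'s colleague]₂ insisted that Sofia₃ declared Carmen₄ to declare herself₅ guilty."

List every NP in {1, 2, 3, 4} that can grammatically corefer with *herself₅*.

{4}

*herself* is an anaphor, so Principle A applies: it must be bound in its binding domain.
Binding domain of *herself₅*: the embedded TP, whose subject is Carmen₄.
*Hana₁* does not c-command the anaphor → cannot bind it.
*[Hana₁'s colleague]₂* c-commands the anaphor but is outside its binding domain → cannot satisfy Principle A.
*Sofia₃* c-commands the anaphor but is outside its binding domain → cannot satisfy Principle A.
*Carmen₄* c-commands the anaphor within its binding domain → licit binder.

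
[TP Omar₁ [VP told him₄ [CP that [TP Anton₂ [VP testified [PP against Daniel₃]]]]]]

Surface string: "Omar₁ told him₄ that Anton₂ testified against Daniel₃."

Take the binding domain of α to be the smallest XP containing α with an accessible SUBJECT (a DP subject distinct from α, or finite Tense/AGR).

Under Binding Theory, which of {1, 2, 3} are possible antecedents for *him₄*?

none

*him* is a pronoun, so Principle B applies: it must be free in its binding domain.
Binding domain of *him₄*: the matrix TP, whose subject is Omar₁.
*Omar₁* c-commands the pronoun within its binding domain → coindexation would violate Principle B.
*Anton₂*: the pronoun c-commands this R-expression → coindexation would violate Principle C on *Anton₂*.
*Daniel₃*: the pronoun c-commands this R-expression → coindexation would violate Principle C on *Daniel₃*.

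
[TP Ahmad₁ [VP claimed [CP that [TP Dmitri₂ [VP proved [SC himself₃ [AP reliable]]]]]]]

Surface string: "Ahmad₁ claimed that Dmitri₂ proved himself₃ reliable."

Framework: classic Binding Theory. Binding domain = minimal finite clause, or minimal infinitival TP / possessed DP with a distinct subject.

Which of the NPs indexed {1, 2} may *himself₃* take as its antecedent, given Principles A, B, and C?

{2}

*himself* is an anaphor, so Principle A applies: it must be bound in its binding domain.
Binding domain of *himself₃*: the embedded TP, whose subject is Dmitri₂.
*Ahmad₁* c-commands the anaphor but is outside its binding domain → cannot satisfy Principle A.
*Dmitri₂* c-commands the anaphor within its binding domain → licit binder.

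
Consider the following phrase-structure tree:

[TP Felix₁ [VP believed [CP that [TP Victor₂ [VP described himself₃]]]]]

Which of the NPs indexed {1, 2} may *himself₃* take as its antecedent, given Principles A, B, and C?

*himself* is an anaphor, so Principle A applies: it must be bound in its binding domain.
Binding domain of *himself₃*: the embedded TP, whose subject is Victor₂.
*Felix₁* c-commands the anaphor but is outside its binding domain → cannot satisfy Principle A.
*Victor₂* c-commands the anaphor within its binding domain → licit binder.

{2}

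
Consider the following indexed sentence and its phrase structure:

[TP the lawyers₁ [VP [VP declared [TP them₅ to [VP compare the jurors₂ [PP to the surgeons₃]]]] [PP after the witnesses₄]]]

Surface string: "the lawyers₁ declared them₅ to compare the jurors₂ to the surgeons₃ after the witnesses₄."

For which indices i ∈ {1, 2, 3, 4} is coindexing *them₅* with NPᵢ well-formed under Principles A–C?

{4}

*them* is a pronoun, so Principle B applies: it must be free in its binding domain.
Binding domain of *them₅*: the matrix TP, whose subject is the lawyers₁.
*the lawyers₁* c-commands the pronoun within its binding domain → coindexation would violate Principle B.
*the jurors₂*: the pronoun c-commands this R-expression → coindexation would violate Principle C on *the jurors₂*.
*the surgeons₃*: the pronoun c-commands this R-expression → coindexation would violate Principle C on *the surgeons₃*.
*the witnesses₄* and the pronoun do not c-command one another → neither Principle B nor Principle C is at stake; coindexation permitted.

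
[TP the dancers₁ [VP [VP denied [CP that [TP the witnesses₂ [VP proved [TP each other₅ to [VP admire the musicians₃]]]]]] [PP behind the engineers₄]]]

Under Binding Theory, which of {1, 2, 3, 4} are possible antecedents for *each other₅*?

*each other* is an anaphor, so Principle A applies: it must be bound in its binding domain.
Binding domain of *each other₅*: the embedded TP, whose subject is the witnesses₂.
*the dancers₁* c-commands the anaphor but is outside its binding domain → cannot satisfy Principle A.
*the witnesses₂* c-commands the anaphor within its binding domain → licit binder.
*the musicians₃* does not c-command the anaphor → cannot bind it.
*the engineers₄* does not c-command the anaphor → cannot bind it.

{2}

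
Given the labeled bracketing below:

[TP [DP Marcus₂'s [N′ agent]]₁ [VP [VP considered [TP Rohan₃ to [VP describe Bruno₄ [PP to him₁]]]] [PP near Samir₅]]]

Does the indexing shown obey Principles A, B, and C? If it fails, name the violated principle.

The two coindexed NPs are *[Marcus₂'s agent]₁* and *him₁*.
*him₁* is a pronoun; its binding domain is the embedded TP, whose subject is Rohan₃. Within that domain it is c-commanded only by *Rohan₃*, *Bruno₄*, which carry a different index — the pronoun is free locally, so Principle B holds.
*[Marcus₂'s agent]₁* is an R-expression; *him₁* does not c-command it, and no other NP shares its index, so Principle C is satisfied.
All principles are respected.

grammatical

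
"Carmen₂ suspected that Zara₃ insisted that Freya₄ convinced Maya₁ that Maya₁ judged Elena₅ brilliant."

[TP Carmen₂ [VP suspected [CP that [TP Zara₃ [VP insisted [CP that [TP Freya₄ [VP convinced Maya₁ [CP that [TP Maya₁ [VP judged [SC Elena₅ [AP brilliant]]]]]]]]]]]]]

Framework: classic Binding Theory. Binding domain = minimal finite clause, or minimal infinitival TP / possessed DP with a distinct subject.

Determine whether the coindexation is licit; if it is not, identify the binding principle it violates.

The two coindexed NPs are *Maya₁* (the lower occurrence) and *Maya₁* (the higher occurrence).
*Maya₁* (the lower occurrence) is an R-expression. Principle C requires it to be free everywhere.
*Maya₁* (the higher occurrence) c-commands it and carries the same index.
The R-expression is bound → Principle C violation.

Principle C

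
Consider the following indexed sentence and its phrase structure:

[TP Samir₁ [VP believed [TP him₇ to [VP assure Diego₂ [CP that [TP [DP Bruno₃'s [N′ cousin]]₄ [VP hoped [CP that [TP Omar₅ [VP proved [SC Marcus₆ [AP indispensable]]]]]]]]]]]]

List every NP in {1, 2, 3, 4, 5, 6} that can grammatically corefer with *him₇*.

none

*him* is a pronoun, so Principle B applies: it must be free in its binding domain.
Binding domain of *him₇*: the matrix TP, whose subject is Samir₁.
*Samir₁* c-commands the pronoun within its binding domain → coindexation would violate Principle B.
*Diego₂*: the pronoun c-commands this R-expression → coindexation would violate Principle C on *Diego₂*.
*Bruno₃*: the pronoun c-commands this R-expression → coindexation would violate Principle C on *Bruno₃*.
*[Bruno₃'s cousin]₄*: the pronoun c-commands this R-expression → coindexation would violate Principle C on *[Bruno₃'s cousin]₄*.
*Omar₅*: the pronoun c-commands this R-expression → coindexation would violate Principle C on *Omar₅*.
*Marcus₆*: the pronoun c-commands this R-expression → coindexation would violate Principle C on *Marcus₆*.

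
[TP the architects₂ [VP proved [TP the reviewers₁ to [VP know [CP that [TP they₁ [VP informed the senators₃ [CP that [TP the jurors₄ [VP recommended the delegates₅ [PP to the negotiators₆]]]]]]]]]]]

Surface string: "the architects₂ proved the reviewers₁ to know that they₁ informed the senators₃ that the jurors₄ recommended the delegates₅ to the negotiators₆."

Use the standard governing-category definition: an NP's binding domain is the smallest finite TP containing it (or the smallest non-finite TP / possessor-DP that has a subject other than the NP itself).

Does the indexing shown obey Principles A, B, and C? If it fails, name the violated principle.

grammatical

The two coindexed NPs are *the reviewers₁* and *they₁*.
*they₁* is a pronoun; nothing c-commands it within its binding domain (the embedded TP.), so Principle B holds trivially.
*the reviewers₁* is an R-expression; *they₁* does not c-command it, and no other NP shares its index, so Principle C is satisfied.
All principles are respected.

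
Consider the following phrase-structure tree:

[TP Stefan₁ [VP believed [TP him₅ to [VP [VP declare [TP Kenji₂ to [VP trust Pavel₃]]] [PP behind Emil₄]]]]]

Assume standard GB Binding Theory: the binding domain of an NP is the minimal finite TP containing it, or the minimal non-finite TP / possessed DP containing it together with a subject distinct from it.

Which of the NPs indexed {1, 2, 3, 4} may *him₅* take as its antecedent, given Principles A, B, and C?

none

*him* is a pronoun, so Principle B applies: it must be free in its binding domain.
Binding domain of *him₅*: the matrix TP, whose subject is Stefan₁.
*Stefan₁* c-commands the pronoun within its binding domain → coindexation would violate Principle B.
*Kenji₂*: the pronoun c-commands this R-expression → coindexation would violate Principle C on *Kenji₂*.
*Pavel₃*: the pronoun c-commands this R-expression → coindexation would violate Principle C on *Pavel₃*.
*Emil₄*: the pronoun c-commands this R-expression → coindexation would violate Principle C on *Emil₄*.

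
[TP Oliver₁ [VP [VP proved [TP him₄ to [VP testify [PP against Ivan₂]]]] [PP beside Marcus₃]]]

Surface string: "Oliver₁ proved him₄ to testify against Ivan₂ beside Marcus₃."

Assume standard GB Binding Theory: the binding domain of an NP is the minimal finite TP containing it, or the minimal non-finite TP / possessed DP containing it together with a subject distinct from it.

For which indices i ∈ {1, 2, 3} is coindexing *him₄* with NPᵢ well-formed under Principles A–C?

*him* is a pronoun, so Principle B applies: it must be free in its binding domain.
Binding domain of *him₄*: the matrix TP, whose subject is Oliver₁.
*Oliver₁* c-commands the pronoun within its binding domain → coindexation would violate Principle B.
*Ivan₂*: the pronoun c-commands this R-expression → coindexation would violate Principle C on *Ivan₂*.
*Marcus₃* and the pronoun do not c-command one another → neither Principle B nor Principle C is at stake; coindexation permitted.

{3}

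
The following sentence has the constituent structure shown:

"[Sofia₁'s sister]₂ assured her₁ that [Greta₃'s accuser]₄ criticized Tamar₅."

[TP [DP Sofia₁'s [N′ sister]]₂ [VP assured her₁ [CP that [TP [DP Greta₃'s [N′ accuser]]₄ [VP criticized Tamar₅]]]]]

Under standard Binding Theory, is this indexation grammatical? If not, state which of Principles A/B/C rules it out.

grammatical

The two coindexed NPs are *Sofia₁* and *her₁*.
*her₁* is a pronoun; its binding domain is the matrix TP, whose subject is [Sofia₁'s sister]₂. Within that domain it is c-commanded only by *[Sofia₁'s sister]₂*, which carries a different index — the pronoun is free locally, so Principle B holds.
*Sofia₁* is an R-expression; *her₁* does not c-command it, and no other NP shares its index, so Principle C is satisfied.
All principles are respected.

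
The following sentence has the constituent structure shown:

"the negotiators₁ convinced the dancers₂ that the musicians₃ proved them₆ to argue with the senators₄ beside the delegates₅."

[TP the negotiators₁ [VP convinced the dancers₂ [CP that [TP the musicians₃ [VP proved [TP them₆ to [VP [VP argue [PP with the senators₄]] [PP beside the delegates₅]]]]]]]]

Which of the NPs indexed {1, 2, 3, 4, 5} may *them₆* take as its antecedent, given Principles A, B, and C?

{1, 2}

*them* is a pronoun, so Principle B applies: it must be free in its binding domain.
Binding domain of *them₆*: the embedded TP, whose subject is the musicians₃.
*the negotiators₁* c-commands the pronoun but from outside its binding domain, and is not c-commanded by it → coindexation permitted.
*the dancers₂* c-commands the pronoun but from outside its binding domain, and is not c-commanded by it → coindexation permitted.
*the musicians₃* c-commands the pronoun within its binding domain → coindexation would violate Principle B.
*the senators₄*: the pronoun c-commands this R-expression → coindexation would violate Principle C on *the senators₄*.
*the delegates₅*: the pronoun c-commands this R-expression → coindexation would violate Principle C on *the delegates₅*.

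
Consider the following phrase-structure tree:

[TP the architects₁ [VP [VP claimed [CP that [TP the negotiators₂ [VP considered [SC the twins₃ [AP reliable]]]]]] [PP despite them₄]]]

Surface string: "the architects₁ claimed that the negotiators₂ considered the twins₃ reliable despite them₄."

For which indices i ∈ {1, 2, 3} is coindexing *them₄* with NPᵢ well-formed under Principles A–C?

{2, 3}

*them* is a pronoun, so Principle B applies: it must be free in its binding domain.
Binding domain of *them₄*: the matrix TP, whose subject is the architects₁.
*the architects₁* c-commands the pronoun within its binding domain → coindexation would violate Principle B.
*the negotiators₂* and the pronoun do not c-command one another → neither Principle B nor Principle C is at stake; coindexation permitted.
*the twins₃* and the pronoun do not c-command one another → neither Principle B nor Principle C is at stake; coindexation permitted.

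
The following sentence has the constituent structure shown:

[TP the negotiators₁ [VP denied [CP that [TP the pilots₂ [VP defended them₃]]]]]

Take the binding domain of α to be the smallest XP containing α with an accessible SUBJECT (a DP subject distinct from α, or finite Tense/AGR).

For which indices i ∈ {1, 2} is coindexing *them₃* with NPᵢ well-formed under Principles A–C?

*them* is a pronoun, so Principle B applies: it must be free in its binding domain.
Binding domain of *them₃*: the embedded TP, whose subject is the pilots₂.
*the negotiators₁* c-commands the pronoun but from outside its binding domain, and is not c-commanded by it → coindexation permitted.
*the pilots₂* c-commands the pronoun within its binding domain → coindexation would violate Principle B.

{1}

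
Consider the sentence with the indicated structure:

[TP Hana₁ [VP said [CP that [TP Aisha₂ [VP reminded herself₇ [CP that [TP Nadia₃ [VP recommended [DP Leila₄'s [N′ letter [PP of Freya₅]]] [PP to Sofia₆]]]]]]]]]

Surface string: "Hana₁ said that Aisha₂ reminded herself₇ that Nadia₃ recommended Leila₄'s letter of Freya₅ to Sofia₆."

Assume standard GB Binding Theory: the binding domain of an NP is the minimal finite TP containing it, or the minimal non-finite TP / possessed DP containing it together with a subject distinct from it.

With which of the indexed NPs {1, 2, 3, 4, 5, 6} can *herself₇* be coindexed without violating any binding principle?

*herself* is an anaphor, so Principle A applies: it must be bound in its binding domain.
Binding domain of *herself₇*: the embedded TP, whose subject is Aisha₂.
*Hana₁* c-commands the anaphor but is outside its binding domain → cannot satisfy Principle A.
*Aisha₂* c-commands the anaphor within its binding domain → licit binder.
*Nadia₃* does not c-command the anaphor → cannot bind it.
*Leila₄* does not c-command the anaphor → cannot bind it.
*Freya₅* does not c-command the anaphor → cannot bind it.
*Sofia₆* does not c-command the anaphor → cannot bind it.

{2}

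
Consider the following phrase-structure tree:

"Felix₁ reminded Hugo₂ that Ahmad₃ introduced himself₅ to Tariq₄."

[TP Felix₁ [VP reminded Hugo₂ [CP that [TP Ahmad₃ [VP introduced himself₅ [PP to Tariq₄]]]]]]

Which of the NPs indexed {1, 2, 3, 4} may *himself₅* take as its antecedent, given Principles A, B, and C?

{3}

*himself* is an anaphor, so Principle A applies: it must be bound in its binding domain.
Binding domain of *himself₅*: the embedded TP, whose subject is Ahmad₃.
*Felix₁* c-commands the anaphor but is outside its binding domain → cannot satisfy Principle A.
*Hugo₂* c-commands the anaphor but is outside its binding domain → cannot satisfy Principle A.
*Ahmad₃* c-commands the anaphor within its binding domain → licit binder.
*Tariq₄* does not c-command the anaphor → cannot bind it.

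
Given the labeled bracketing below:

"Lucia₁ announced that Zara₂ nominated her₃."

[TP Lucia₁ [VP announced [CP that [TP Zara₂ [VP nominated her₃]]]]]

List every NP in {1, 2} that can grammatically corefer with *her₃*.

*her* is a pronoun, so Principle B applies: it must be free in its binding domain.
Binding domain of *her₃*: the embedded TP, whose subject is Zara₂.
*Lucia₁* c-commands the pronoun but from outside its binding domain, and is not c-commanded by it → coindexation permitted.
*Zara₂* c-commands the pronoun within its binding domain → coindexation would violate Principle B.

{1}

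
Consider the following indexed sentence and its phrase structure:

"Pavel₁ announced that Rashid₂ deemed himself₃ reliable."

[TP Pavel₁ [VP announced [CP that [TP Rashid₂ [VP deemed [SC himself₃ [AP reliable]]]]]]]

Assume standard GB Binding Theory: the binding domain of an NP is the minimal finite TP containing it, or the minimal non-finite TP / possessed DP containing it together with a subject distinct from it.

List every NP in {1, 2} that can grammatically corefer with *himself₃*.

*himself* is an anaphor, so Principle A applies: it must be bound in its binding domain.
Binding domain of *himself₃*: the embedded TP, whose subject is Rashid₂.
*Pavel₁* c-commands the anaphor but is outside its binding domain → cannot satisfy Principle A.
*Rashid₂* c-commands the anaphor within its binding domain → licit binder.

{2}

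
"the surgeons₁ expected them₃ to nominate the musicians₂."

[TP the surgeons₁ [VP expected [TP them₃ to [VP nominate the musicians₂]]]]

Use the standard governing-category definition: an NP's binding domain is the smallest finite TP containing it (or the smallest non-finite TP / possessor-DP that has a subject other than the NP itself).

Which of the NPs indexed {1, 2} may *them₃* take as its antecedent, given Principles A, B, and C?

*them* is a pronoun, so Principle B applies: it must be free in its binding domain.
Binding domain of *them₃*: the matrix TP, whose subject is the surgeons₁.
*the surgeons₁* c-commands the pronoun within its binding domain → coindexation would violate Principle B.
*the musicians₂*: the pronoun c-commands this R-expression → coindexation would violate Principle C on *the musicians₂*.

none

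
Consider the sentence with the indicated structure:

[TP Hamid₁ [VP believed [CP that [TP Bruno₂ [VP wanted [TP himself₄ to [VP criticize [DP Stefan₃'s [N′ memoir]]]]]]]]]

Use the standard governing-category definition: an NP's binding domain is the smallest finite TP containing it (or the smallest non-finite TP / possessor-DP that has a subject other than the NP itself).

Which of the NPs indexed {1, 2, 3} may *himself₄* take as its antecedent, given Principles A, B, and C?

*himself* is an anaphor, so Principle A applies: it must be bound in its binding domain.
Binding domain of *himself₄*: the embedded TP, whose subject is Bruno₂.
*Hamid₁* c-commands the anaphor but is outside its binding domain → cannot satisfy Principle A.
*Bruno₂* c-commands the anaphor within its binding domain → licit binder.
*Stefan₃* does not c-command the anaphor → cannot bind it.

{2}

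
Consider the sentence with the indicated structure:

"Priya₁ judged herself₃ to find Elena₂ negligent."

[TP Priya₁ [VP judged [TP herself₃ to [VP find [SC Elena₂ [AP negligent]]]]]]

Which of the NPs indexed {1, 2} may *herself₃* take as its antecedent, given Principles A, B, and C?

*herself* is an anaphor, so Principle A applies: it must be bound in its binding domain.
Binding domain of *herself₃*: the matrix TP, whose subject is Priya₁.
*Priya₁* c-commands the anaphor within its binding domain → licit binder.
*Elena₂* does not c-command the anaphor → cannot bind it.

{1}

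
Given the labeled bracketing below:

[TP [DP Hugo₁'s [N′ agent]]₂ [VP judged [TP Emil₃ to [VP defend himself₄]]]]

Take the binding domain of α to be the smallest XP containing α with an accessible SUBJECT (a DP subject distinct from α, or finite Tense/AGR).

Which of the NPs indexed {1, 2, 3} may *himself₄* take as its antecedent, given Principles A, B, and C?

*himself* is an anaphor, so Principle A applies: it must be bound in its binding domain.
Binding domain of *himself₄*: the embedded TP, whose subject is Emil₃.
*Hugo₁* does not c-command the anaphor → cannot bind it.
*[Hugo₁'s agent]₂* c-commands the anaphor but is outside its binding domain → cannot satisfy Principle A.
*Emil₃* c-commands the anaphor within its binding domain → licit binder.

{3}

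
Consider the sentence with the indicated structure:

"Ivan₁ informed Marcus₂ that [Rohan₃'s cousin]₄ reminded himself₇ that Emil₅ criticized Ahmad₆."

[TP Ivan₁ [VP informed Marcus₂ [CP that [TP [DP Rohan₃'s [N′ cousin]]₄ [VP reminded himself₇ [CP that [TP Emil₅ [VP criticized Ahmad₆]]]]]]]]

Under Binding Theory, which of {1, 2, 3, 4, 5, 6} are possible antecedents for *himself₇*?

{4}

*himself* is an anaphor, so Principle A applies: it must be bound in its binding domain.
Binding domain of *himself₇*: the embedded TP, whose subject is [Rohan₃'s cousin]₄.
*Ivan₁* c-commands the anaphor but is outside its binding domain → cannot satisfy Principle A.
*Marcus₂* c-commands the anaphor but is outside its binding domain → cannot satisfy Principle A.
*Rohan₃* does not c-command the anaphor → cannot bind it.
*[Rohan₃'s cousin]₄* c-commands the anaphor within its binding domain → licit binder.
*Emil₅* does not c-command the anaphor → cannot bind it.
*Ahmad₆* does not c-command the anaphor → cannot bind it.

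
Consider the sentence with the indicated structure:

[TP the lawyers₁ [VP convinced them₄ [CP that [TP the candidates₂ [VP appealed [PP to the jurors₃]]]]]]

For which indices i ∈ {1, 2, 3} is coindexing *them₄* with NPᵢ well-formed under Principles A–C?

*them* is a pronoun, so Principle B applies: it must be free in its binding domain.
Binding domain of *them₄*: the matrix TP, whose subject is the lawyers₁.
*the lawyers₁* c-commands the pronoun within its binding domain → coindexation would violate Principle B.
*the candidates₂*: the pronoun c-commands this R-expression → coindexation would violate Principle C on *the candidates₂*.
*the jurors₃*: the pronoun c-commands this R-expression → coindexation would violate Principle C on *the jurors₃*.

none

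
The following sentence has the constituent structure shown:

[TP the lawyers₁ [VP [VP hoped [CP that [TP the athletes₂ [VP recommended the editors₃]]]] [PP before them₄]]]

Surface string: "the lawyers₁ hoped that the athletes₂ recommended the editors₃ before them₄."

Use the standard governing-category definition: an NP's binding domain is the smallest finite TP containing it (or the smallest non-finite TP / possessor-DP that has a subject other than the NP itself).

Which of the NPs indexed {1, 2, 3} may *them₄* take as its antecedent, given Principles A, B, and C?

{2, 3}

*them* is a pronoun, so Principle B applies: it must be free in its binding domain.
Binding domain of *them₄*: the matrix TP, whose subject is the lawyers₁.
*the lawyers₁* c-commands the pronoun within its binding domain → coindexation would violate Principle B.
*the athletes₂* and the pronoun do not c-command one another → neither Principle B nor Principle C is at stake; coindexation permitted.
*the editors₃* and the pronoun do not c-command one another → neither Principle B nor Principle C is at stake; coindexation permitted.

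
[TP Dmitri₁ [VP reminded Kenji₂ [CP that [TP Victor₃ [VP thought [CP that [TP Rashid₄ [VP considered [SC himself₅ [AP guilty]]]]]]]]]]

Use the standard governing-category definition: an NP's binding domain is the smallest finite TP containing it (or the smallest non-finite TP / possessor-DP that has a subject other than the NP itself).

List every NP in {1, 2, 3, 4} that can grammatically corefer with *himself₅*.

{4}

*himself* is an anaphor, so Principle A applies: it must be bound in its binding domain.
Binding domain of *himself₅*: the embedded TP, whose subject is Rashid₄.
*Dmitri₁* c-commands the anaphor but is outside its binding domain → cannot satisfy Principle A.
*Kenji₂* c-commands the anaphor but is outside its binding domain → cannot satisfy Principle A.
*Victor₃* c-commands the anaphor but is outside its binding domain → cannot satisfy Principle A.
*Rashid₄* c-commands the anaphor within its binding domain → licit binder.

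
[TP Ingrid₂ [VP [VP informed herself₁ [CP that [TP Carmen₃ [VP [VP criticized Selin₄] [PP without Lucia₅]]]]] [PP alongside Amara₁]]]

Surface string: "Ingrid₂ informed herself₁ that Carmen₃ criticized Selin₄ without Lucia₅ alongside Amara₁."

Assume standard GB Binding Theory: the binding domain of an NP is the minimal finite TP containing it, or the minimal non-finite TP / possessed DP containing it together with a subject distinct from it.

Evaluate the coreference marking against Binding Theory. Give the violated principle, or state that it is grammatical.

Principle A

The two coindexed NPs are *Amara₁* and *herself₁*.
*herself₁* is an anaphor. Principle A requires it to be bound within its binding domain — the matrix TP, whose subject is Ingrid₂.
Within that domain it is c-commanded by *Ingrid₂*, which does not share its index.
*Amara₁* does not c-command the anaphor at all.
The anaphor is unbound in its domain → Principle A violation.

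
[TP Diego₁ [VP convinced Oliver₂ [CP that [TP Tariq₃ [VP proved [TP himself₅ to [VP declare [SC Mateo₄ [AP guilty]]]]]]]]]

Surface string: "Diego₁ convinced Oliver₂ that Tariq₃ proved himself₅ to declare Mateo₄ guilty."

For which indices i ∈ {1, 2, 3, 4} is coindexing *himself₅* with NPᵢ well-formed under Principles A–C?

{3}

*himself* is an anaphor, so Principle A applies: it must be bound in its binding domain.
Binding domain of *himself₅*: the embedded TP, whose subject is Tariq₃.
*Diego₁* c-commands the anaphor but is outside its binding domain → cannot satisfy Principle A.
*Oliver₂* c-commands the anaphor but is outside its binding domain → cannot satisfy Principle A.
*Tariq₃* c-commands the anaphor within its binding domain → licit binder.
*Mateo₄* does not c-command the anaphor → cannot bind it.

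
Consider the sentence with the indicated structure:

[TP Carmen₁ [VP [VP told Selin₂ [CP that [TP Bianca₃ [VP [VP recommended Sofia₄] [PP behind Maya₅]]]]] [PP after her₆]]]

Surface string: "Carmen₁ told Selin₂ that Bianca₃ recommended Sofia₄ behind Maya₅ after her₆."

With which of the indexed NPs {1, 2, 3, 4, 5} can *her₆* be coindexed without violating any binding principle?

*her* is a pronoun, so Principle B applies: it must be free in its binding domain.
Binding domain of *her₆*: the matrix TP, whose subject is Carmen₁.
*Carmen₁* c-commands the pronoun within its binding domain → coindexation would violate Principle B.
*Selin₂* and the pronoun do not c-command one another → neither Principle B nor Principle C is at stake; coindexation permitted.
*Bianca₃* and the pronoun do not c-command one another → neither Principle B nor Principle C is at stake; coindexation permitted.
*Sofia₄* and the pronoun do not c-command one another → neither Principle B nor Principle C is at stake; coindexation permitted.
*Maya₅* and the pronoun do not c-command one another → neither Principle B nor Principle C is at stake; coindexation permitted.

{2, 3, 4, 5}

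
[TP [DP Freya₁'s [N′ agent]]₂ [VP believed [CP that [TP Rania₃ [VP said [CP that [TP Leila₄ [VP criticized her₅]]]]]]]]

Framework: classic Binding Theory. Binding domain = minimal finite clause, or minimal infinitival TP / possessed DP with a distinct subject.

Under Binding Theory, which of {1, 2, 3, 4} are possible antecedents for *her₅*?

*her* is a pronoun, so Principle B applies: it must be free in its binding domain.
Binding domain of *her₅*: the embedded TP, whose subject is Leila₄.
*Freya₁* and the pronoun do not c-command one another → neither Principle B nor Principle C is at stake; coindexation permitted.
*[Freya₁'s agent]₂* c-commands the pronoun but from outside its binding domain, and is not c-commanded by it → coindexation permitted.
*Rania₃* c-commands the pronoun but from outside its binding domain, and is not c-commanded by it → coindexation permitted.
*Leila₄* c-commands the pronoun within its binding domain → coindexation would violate Principle B.

{1, 2, 3}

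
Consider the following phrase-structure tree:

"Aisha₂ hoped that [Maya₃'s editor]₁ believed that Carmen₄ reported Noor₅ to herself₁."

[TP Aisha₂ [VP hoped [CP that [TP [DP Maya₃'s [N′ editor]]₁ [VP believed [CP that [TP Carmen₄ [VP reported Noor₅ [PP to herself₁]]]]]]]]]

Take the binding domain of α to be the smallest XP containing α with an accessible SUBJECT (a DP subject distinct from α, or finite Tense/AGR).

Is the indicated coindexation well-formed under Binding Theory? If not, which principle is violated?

The two coindexed NPs are *[Maya₃'s editor]₁* and *herself₁*.
*herself₁* is an anaphor. Principle A requires it to be bound within its binding domain — the embedded TP, whose subject is Carmen₄.
Within that domain it is c-commanded by *Carmen₄*, *Noor₅*, none of which share its index.
*[Maya₃'s editor]₁* does c-command the anaphor, but from outside its binding domain.
The anaphor is unbound in its domain → Principle A violation.

Principle A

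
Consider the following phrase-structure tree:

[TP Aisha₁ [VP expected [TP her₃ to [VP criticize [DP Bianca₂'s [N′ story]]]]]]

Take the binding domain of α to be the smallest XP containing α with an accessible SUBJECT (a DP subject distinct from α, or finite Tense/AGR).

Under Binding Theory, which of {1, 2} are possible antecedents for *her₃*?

none

*her* is a pronoun, so Principle B applies: it must be free in its binding domain.
Binding domain of *her₃*: the matrix TP, whose subject is Aisha₁.
*Aisha₁* c-commands the pronoun within its binding domain → coindexation would violate Principle B.
*Bianca₂*: the pronoun c-commands this R-expression → coindexation would violate Principle C on *Bianca₂*.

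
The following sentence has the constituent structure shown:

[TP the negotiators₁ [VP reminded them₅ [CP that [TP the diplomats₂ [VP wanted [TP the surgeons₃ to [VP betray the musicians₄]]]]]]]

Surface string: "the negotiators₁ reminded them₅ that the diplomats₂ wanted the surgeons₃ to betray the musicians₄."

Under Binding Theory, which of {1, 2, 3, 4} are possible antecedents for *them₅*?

none

*them* is a pronoun, so Principle B applies: it must be free in its binding domain.
Binding domain of *them₅*: the matrix TP, whose subject is the negotiators₁.
*the negotiators₁* c-commands the pronoun within its binding domain → coindexation would violate Principle B.
*the diplomats₂*: the pronoun c-commands this R-expression → coindexation would violate Principle C on *the diplomats₂*.
*the surgeons₃*: the pronoun c-commands this R-expression → coindexation would violate Principle C on *the surgeons₃*.
*the musicians₄*: the pronoun c-commands this R-expression → coindexation would violate Principle C on *the musicians₄*.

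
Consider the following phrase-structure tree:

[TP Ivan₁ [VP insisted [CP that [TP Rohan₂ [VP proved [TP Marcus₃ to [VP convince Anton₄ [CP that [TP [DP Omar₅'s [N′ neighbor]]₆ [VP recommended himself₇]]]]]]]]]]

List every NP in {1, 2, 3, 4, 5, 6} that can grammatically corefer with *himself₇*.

{6}

*himself* is an anaphor, so Principle A applies: it must be bound in its binding domain.
Binding domain of *himself₇*: the embedded TP, whose subject is [Omar₅'s neighbor]₆.
*Ivan₁* c-commands the anaphor but is outside its binding domain → cannot satisfy Principle A.
*Rohan₂* c-commands the anaphor but is outside its binding domain → cannot satisfy Principle A.
*Marcus₃* c-commands the anaphor but is outside its binding domain → cannot satisfy Principle A.
*Anton₄* c-commands the anaphor but is outside its binding domain → cannot satisfy Principle A.
*Omar₅* does not c-command the anaphor → cannot bind it.
*[Omar₅'s neighbor]₆* c-commands the anaphor within its binding domain → licit binder.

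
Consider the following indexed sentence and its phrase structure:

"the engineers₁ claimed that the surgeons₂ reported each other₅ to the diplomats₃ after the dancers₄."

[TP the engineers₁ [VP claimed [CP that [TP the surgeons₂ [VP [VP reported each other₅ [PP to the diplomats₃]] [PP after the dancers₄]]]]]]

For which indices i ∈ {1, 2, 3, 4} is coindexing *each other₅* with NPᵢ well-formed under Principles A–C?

*each other* is an anaphor, so Principle A applies: it must be bound in its binding domain.
Binding domain of *each other₅*: the embedded TP, whose subject is the surgeons₂.
*the engineers₁* c-commands the anaphor but is outside its binding domain → cannot satisfy Principle A.
*the surgeons₂* c-commands the anaphor within its binding domain → licit binder.
*the diplomats₃* does not c-command the anaphor → cannot bind it.
*the dancers₄* does not c-command the anaphor → cannot bind it.

{2}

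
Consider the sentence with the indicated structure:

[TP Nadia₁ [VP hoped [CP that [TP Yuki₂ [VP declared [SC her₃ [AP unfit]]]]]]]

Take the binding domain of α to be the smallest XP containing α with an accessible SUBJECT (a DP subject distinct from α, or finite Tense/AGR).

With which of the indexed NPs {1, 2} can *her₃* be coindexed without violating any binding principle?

{1}

*her* is a pronoun, so Principle B applies: it must be free in its binding domain.
Binding domain of *her₃*: the embedded TP, whose subject is Yuki₂.
*Nadia₁* c-commands the pronoun but from outside its binding domain, and is not c-commanded by it → coindexation permitted.
*Yuki₂* c-commands the pronoun within its binding domain → coindexation would violate Principle B.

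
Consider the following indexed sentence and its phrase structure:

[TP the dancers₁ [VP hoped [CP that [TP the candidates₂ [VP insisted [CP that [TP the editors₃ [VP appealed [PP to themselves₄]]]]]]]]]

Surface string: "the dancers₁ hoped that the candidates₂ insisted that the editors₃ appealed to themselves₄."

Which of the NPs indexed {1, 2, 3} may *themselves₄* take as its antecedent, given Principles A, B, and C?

{3}

*themselves* is an anaphor, so Principle A applies: it must be bound in its binding domain.
Binding domain of *themselves₄*: the embedded TP, whose subject is the editors₃.
*the dancers₁* c-commands the anaphor but is outside its binding domain → cannot satisfy Principle A.
*the candidates₂* c-commands the anaphor but is outside its binding domain → cannot satisfy Principle A.
*the editors₃* c-commands the anaphor within its binding domain → licit binder.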